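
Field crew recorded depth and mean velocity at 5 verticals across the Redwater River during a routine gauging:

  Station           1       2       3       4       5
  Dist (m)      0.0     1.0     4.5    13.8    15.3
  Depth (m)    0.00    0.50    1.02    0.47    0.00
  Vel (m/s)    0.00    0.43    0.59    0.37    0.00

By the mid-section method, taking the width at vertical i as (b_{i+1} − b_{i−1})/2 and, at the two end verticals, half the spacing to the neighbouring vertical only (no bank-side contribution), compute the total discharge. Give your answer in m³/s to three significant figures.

w_2 = (4.5 − 0.0)/2 = 2.25 m; q_2 = 0.43 × 0.50 × 2.25 = 0.4838 m³/s
w_3 = (13.8 − 1.0)/2 = 6.4 m; q_3 = 0.59 × 1.02 × 6.4 = 3.852 m³/s
w_4 = (15.3 − 4.5)/2 = 5.4 m; q_4 = 0.37 × 0.47 × 5.4 = 0.9391 m³/s
Stations 1, 5 contribute zero (depth or velocity is 0).
Q = Σ qᵢ = 5.274 m³/s

5.27 m³/s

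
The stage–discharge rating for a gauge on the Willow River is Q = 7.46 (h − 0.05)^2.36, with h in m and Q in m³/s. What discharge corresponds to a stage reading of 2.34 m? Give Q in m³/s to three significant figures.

52.7 m³/s

Q = 7.46 × (2.34 − 0.05)^2.36 = 7.46 × 2.29^2.36 = 52.72 m³/s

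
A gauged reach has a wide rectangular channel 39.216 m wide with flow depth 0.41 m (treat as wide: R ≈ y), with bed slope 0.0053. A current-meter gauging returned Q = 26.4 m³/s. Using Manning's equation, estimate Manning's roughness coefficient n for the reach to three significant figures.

A = b·y = 39.216 × 0.41 = 16.08 m²
Wide channel: R ≈ y = 0.41 m
n = (1/Q)·A·R^(2/3)·S^(1/2) = (1/26.4) × 16.08 × 0.5519 × 0.07280 = 0.02447

0.0245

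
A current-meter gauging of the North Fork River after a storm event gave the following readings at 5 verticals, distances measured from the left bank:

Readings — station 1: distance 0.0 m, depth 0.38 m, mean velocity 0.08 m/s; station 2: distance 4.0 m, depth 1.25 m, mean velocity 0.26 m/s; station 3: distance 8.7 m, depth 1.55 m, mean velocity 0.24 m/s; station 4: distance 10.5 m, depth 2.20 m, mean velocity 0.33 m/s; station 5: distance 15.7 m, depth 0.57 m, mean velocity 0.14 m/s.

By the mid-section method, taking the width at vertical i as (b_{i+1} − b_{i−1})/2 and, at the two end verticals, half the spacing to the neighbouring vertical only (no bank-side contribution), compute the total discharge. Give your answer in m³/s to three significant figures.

5.43 m³/s

w_1 = (4.0 − 0.0)/2 = 2 m; q_1 = 0.08 × 0.38 × 2 = 0.06080 m³/s
w_2 = (8.7 − 0.0)/2 = 4.35 m; q_2 = 0.26 × 1.25 × 4.35 = 1.414 m³/s
w_3 = (10.5 − 4.0)/2 = 3.25 m; q_3 = 0.24 × 1.55 × 3.25 = 1.209 m³/s
w_4 = (15.7 − 8.7)/2 = 3.5 m; q_4 = 0.33 × 2.20 × 3.5 = 2.541 m³/s
w_5 = (15.7 − 10.5)/2 = 2.6 m; q_5 = 0.14 × 0.57 × 2.6 = 0.2075 m³/s
Q = Σ qᵢ = 5.432 m³/s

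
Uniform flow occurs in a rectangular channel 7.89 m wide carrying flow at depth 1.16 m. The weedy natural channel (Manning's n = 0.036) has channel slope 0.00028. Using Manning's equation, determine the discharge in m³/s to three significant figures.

A = b·y = 7.89 × 1.16 = 9.152 m²
P = b + 2y = 7.89 + 2×1.16 = 10.21 m
R = A/P = 9.152/10.21 = 0.8964 m
Q = (1/n)·A·R^(2/3)·S^(1/2) = (1/0.036) × 9.152 × 0.8964^(2/3) × 0.00028^(1/2) = 3.955 m³/s

3.96 m³/s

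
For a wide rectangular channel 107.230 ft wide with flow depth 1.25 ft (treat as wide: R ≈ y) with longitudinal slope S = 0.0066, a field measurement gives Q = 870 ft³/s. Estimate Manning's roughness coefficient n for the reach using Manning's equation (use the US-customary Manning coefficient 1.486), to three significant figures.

A = b·y = 107.230 × 1.25 = 134.0 ft²
Wide channel: R ≈ y = 1.25 ft
n = (1.486/Q)·A·R^(2/3)·S^(1/2) = (1.486/870) × 134.0 × 1.160 × 0.08124 = 0.02158

0.0216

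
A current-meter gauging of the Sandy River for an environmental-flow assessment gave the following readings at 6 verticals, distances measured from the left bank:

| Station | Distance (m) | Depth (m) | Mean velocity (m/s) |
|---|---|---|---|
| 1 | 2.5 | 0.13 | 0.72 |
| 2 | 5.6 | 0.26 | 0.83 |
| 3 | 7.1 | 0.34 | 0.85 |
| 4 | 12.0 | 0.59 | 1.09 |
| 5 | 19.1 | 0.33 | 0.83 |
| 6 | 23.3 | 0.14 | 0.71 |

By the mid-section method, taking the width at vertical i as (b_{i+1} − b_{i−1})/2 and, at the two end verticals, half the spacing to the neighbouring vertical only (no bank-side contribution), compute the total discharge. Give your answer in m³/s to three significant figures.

w_1 = (5.6 − 2.5)/2 = 1.55 m; q_1 = 0.72 × 0.13 × 1.55 = 0.1451 m³/s
w_2 = (7.1 − 2.5)/2 = 2.3 m; q_2 = 0.83 × 0.26 × 2.3 = 0.4963 m³/s
w_3 = (12.0 − 5.6)/2 = 3.2 m; q_3 = 0.85 × 0.34 × 3.2 = 0.9248 m³/s
w_4 = (19.1 − 7.1)/2 = 6 m; q_4 = 1.09 × 0.59 × 6 = 3.859 m³/s
w_5 = (23.3 − 12.0)/2 = 5.65 m; q_5 = 0.83 × 0.33 × 5.65 = 1.548 m³/s
w_6 = (23.3 − 19.1)/2 = 2.1 m; q_6 = 0.71 × 0.14 × 2.1 = 0.2087 m³/s
Q = Σ qᵢ = 7.181 m³/s

7.18 m³/s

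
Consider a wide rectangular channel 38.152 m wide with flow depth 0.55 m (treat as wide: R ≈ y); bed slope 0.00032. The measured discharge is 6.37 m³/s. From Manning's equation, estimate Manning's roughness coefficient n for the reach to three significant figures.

A = b·y = 38.152 × 0.55 = 20.98 m²
Wide channel: R ≈ y = 0.55 m
n = (1/Q)·A·R^(2/3)·S^(1/2) = (1/6.37) × 20.98 × 0.6713 × 0.01789 = 0.03956

0.0396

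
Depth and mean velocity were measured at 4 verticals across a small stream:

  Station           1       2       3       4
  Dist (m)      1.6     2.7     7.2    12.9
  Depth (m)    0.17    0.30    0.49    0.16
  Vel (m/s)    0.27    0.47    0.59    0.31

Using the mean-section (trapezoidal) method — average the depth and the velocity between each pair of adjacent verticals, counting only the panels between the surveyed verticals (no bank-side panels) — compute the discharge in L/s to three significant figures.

1870 L/s

Panel 1-2: Δb = 1.1 m, d̄ = (0.17+0.30)/2 = 0.235, v̄ = (0.27+0.47)/2 = 0.37 → q = 1.1×0.235×0.37 = 0.09565 m³/s
Panel 2-3: Δb = 4.5 m, d̄ = (0.30+0.49)/2 = 0.395, v̄ = (0.47+0.59)/2 = 0.53 → q = 4.5×0.395×0.53 = 0.9421 m³/s
Panel 3-4: Δb = 5.7 m, d̄ = (0.49+0.16)/2 = 0.325, v̄ = (0.59+0.31)/2 = 0.45 → q = 5.7×0.325×0.45 = 0.8336 m³/s
Q = Σ q = 1.871 m³/s
= 1.871 × 1000 = 1871 L/s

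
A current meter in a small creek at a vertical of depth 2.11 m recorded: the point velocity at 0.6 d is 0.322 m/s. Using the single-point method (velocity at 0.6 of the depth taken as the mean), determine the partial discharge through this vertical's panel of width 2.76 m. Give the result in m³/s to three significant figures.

v̄ = v₀.₆ = 0.322 m/s
q = v̄ × d × w = 0.3220 × 2.11 × 2.76 = 1.875 m³/s

1.88 m³/s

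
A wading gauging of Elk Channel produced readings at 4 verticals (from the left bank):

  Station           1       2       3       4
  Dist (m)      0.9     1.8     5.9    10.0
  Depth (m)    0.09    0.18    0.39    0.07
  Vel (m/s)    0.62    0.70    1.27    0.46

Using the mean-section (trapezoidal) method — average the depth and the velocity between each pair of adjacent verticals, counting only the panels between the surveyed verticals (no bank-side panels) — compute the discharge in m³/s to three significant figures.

2.05 m³/s

Panel 1-2: Δb = 0.9 m, d̄ = (0.09+0.18)/2 = 0.135, v̄ = (0.62+0.70)/2 = 0.66 → q = 0.9×0.135×0.66 = 0.08019 m³/s
Panel 2-3: Δb = 4.1 m, d̄ = (0.18+0.39)/2 = 0.285, v̄ = (0.70+1.27)/2 = 0.985 → q = 4.1×0.285×0.985 = 1.151 m³/s
Panel 3-4: Δb = 4.1 m, d̄ = (0.39+0.07)/2 = 0.23, v̄ = (1.27+0.46)/2 = 0.865 → q = 4.1×0.23×0.865 = 0.8157 m³/s
Q = Σ q = 2.047 m³/s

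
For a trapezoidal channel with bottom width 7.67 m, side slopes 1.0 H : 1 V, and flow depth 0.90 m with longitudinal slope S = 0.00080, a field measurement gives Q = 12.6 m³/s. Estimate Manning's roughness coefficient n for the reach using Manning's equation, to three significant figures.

0.0144

A = (b + z·y)·y = (7.67 + 1.0×0.90)×0.90 = 7.713 m²
P = b + 2y√(1+z²) = 7.67 + 2×0.90×√(1+1.0²) = 10.22 m
R = A/P = 7.713/10.22 = 0.7550 m
n = (1/Q)·A·R^(2/3)·S^(1/2) = (1/12.6) × 7.713 × 0.8292 × 0.02828 = 0.01436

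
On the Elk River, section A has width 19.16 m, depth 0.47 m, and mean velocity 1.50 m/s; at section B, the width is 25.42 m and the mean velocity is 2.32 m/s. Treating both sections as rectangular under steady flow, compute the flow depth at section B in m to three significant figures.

Q = A₁V₁ = (19.16×0.47) × 1.50 = 13.51 m³/s
d₂ = Q/(b₂ V₂) = 13.51/(25.42×2.32) = 0.2290 m

0.229 m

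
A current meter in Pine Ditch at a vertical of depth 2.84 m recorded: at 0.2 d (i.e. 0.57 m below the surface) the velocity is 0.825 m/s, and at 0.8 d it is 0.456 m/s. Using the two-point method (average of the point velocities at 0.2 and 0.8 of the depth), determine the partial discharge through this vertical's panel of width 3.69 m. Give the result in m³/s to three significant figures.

v̄ = (0.825 + 0.456) / 2 = 0.6405 m/s
q = v̄ × d × w = 0.6405 × 2.84 × 3.69 = 6.712 m³/s

6.71 m³/s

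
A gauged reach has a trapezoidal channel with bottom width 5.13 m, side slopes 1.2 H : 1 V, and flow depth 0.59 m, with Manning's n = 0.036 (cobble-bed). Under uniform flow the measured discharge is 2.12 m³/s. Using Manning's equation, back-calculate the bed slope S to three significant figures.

0.00126

A = (b + z·y)·y = (5.13 + 1.2×0.59)×0.59 = 3.444 m²
P = b + 2y√(1+z²) = 5.13 + 2×0.59×√(1+1.2²) = 6.973 m
R = A/P = 3.444/6.973 = 0.4939 m
S = (Q·n / (1·A·R^(2/3)))² = (2.12×0.036 / (1×3.444×0.6249))² = 0.001257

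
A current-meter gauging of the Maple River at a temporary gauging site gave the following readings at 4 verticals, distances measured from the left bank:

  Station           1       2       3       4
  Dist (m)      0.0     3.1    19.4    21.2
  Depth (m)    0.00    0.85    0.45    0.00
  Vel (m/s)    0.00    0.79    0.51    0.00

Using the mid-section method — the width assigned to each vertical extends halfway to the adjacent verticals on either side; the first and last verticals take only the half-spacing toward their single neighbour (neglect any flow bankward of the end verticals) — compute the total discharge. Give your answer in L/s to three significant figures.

8590 L/s

w_2 = (19.4 − 0.0)/2 = 9.7 m; q_2 = 0.79 × 0.85 × 9.7 = 6.514 m³/s
w_3 = (21.2 − 3.1)/2 = 9.05 m; q_3 = 0.51 × 0.45 × 9.05 = 2.077 m³/s
Stations 1, 4 contribute zero (depth or velocity is 0).
Q = Σ qᵢ = 8.591 m³/s
= 8.591 × 1000 = 8591 L/s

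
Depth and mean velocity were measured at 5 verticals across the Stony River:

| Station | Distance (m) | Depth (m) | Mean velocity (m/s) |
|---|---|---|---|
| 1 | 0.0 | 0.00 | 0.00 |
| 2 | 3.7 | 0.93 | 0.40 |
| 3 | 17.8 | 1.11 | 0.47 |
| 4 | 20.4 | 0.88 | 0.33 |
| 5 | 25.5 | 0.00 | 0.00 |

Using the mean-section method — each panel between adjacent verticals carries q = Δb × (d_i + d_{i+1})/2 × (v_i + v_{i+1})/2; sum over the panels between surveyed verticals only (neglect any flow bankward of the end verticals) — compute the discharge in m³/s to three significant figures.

8.01 m³/s

Panel 1-2: Δb = 3.7 m, d̄ = (0.00+0.93)/2 = 0.465, v̄ = (0.00+0.40)/2 = 0.2 → q = 3.7×0.465×0.2 = 0.3441 m³/s
Panel 2-3: Δb = 14.1 m, d̄ = (0.93+1.11)/2 = 1.02, v̄ = (0.40+0.47)/2 = 0.435 → q = 14.1×1.02×0.435 = 6.256 m³/s
Panel 3-4: Δb = 2.6 m, d̄ = (1.11+0.88)/2 = 0.995, v̄ = (0.47+0.33)/2 = 0.4 → q = 2.6×0.995×0.4 = 1.035 m³/s
Panel 4-5: Δb = 5.1 m, d̄ = (0.88+0.00)/2 = 0.44, v̄ = (0.33+0.00)/2 = 0.165 → q = 5.1×0.44×0.165 = 0.3703 m³/s
Q = Σ q = 8.005 m³/s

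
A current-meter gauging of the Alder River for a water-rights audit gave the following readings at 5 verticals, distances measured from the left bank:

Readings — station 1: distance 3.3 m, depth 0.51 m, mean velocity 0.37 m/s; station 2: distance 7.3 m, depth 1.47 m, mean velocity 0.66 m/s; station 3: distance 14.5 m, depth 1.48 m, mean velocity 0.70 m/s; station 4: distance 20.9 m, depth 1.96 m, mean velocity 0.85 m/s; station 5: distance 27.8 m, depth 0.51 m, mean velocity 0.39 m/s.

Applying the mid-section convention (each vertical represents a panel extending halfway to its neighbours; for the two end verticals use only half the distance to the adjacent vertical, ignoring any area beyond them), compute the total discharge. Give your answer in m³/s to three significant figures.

24.6 m³/s

w_1 = (7.3 − 3.3)/2 = 2 m; q_1 = 0.37 × 0.51 × 2 = 0.3774 m³/s
w_2 = (14.5 − 3.3)/2 = 5.6 m; q_2 = 0.66 × 1.47 × 5.6 = 5.433 m³/s
w_3 = (20.9 − 7.3)/2 = 6.8 m; q_3 = 0.70 × 1.48 × 6.8 = 7.045 m³/s
w_4 = (27.8 − 14.5)/2 = 6.65 m; q_4 = 0.85 × 1.96 × 6.65 = 11.08 m³/s
w_5 = (27.8 − 20.9)/2 = 3.45 m; q_5 = 0.39 × 0.51 × 3.45 = 0.6862 m³/s
Q = Σ qᵢ = 24.62 m³/s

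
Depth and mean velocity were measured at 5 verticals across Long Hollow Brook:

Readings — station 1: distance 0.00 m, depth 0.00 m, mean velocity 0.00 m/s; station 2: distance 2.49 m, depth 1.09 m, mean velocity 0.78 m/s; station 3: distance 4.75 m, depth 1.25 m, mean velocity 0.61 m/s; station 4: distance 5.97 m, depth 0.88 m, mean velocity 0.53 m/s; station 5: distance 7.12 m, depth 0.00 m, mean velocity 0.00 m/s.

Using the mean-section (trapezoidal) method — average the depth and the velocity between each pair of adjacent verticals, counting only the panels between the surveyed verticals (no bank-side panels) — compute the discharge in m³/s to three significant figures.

Panel 1-2: Δb = 2.49 m, d̄ = (0.00+1.09)/2 = 0.545, v̄ = (0.00+0.78)/2 = 0.39 → q = 2.49×0.545×0.39 = 0.5292 m³/s
Panel 2-3: Δb = 2.26 m, d̄ = (1.09+1.25)/2 = 1.17, v̄ = (0.78+0.61)/2 = 0.695 → q = 2.26×1.17×0.695 = 1.838 m³/s
Panel 3-4: Δb = 1.22 m, d̄ = (1.25+0.88)/2 = 1.065, v̄ = (0.61+0.53)/2 = 0.57 → q = 1.22×1.065×0.57 = 0.7406 m³/s
Panel 4-5: Δb = 1.15 m, d̄ = (0.88+0.00)/2 = 0.44, v̄ = (0.53+0.00)/2 = 0.265 → q = 1.15×0.44×0.265 = 0.1341 m³/s
Q = Σ q = 3.242 m³/s

3.24 m³/s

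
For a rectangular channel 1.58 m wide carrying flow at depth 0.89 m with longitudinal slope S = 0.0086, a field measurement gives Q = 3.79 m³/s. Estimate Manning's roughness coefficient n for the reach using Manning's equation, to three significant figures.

A = b·y = 1.58 × 0.89 = 1.406 m²
P = b + 2y = 1.58 + 2×0.89 = 3.360 m
R = A/P = 1.406/3.360 = 0.4185 m
n = (1/Q)·A·R^(2/3)·S^(1/2) = (1/3.79) × 1.406 × 0.5595 × 0.09274 = 0.01925

0.0193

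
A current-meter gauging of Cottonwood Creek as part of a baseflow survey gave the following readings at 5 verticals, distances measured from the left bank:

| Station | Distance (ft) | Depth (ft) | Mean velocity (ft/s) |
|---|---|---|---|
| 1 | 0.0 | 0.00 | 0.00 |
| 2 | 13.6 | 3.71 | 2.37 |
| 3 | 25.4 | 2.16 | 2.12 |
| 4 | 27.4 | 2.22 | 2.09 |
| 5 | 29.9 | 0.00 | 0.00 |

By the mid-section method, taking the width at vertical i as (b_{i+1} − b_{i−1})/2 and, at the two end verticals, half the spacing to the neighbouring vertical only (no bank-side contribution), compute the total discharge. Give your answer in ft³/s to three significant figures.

154 ft³/s

w_2 = (25.4 − 0.0)/2 = 12.7 ft; q_2 = 2.37 × 3.71 × 12.7 = 111.7 ft³/s
w_3 = (27.4 − 13.6)/2 = 6.9 ft; q_3 = 2.12 × 2.16 × 6.9 = 31.60 ft³/s
w_4 = (29.9 − 25.4)/2 = 2.25 ft; q_4 = 2.09 × 2.22 × 2.25 = 10.44 ft³/s
Stations 1, 5 contribute zero (depth or velocity is 0).
Q = Σ qᵢ = 153.7 ft³/s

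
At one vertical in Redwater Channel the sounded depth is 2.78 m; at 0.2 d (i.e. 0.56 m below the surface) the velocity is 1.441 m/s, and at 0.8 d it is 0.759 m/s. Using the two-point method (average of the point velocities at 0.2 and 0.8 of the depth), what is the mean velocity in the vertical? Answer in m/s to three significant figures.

1.10 m/s

v̄ = (1.441 + 0.759) / 2 = 1.100 m/s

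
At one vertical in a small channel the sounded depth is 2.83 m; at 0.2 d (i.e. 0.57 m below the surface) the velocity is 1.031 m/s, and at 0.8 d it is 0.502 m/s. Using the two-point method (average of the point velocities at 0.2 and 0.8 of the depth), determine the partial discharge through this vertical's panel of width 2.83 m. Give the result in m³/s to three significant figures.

6.14 m³/s

v̄ = (1.031 + 0.502) / 2 = 0.7665 m/s
q = v̄ × d × w = 0.7665 × 2.83 × 2.83 = 6.139 m³/s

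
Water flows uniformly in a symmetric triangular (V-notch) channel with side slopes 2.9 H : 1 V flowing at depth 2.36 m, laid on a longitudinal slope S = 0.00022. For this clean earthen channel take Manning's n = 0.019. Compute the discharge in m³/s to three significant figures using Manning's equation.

13.6 m³/s

A = z·y² = 2.9×2.36² = 16.15 m²
P = 2y√(1+z²) = 2×2.36×√(1+2.9²) = 14.48 m
R = A/P = 16.15/14.48 = 1.116 m
Q = (1/n)·A·R^(2/3)·S^(1/2) = (1/0.019) × 16.15 × 1.116^(2/3) × 0.00022^(1/2) = 13.56 m³/s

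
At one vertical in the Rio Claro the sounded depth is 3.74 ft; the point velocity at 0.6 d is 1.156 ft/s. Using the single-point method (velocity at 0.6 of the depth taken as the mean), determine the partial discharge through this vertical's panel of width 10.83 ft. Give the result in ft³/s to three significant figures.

v̄ = v₀.₆ = 1.156 ft/s
q = v̄ × d × w = 1.156 × 3.74 × 10.83 = 46.82 ft³/s

46.8 ft³/s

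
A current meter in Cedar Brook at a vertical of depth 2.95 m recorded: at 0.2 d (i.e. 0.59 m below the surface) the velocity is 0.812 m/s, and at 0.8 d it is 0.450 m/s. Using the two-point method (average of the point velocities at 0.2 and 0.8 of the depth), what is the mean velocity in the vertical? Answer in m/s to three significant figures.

0.631 m/s

v̄ = (0.812 + 0.450) / 2 = 0.6310 m/s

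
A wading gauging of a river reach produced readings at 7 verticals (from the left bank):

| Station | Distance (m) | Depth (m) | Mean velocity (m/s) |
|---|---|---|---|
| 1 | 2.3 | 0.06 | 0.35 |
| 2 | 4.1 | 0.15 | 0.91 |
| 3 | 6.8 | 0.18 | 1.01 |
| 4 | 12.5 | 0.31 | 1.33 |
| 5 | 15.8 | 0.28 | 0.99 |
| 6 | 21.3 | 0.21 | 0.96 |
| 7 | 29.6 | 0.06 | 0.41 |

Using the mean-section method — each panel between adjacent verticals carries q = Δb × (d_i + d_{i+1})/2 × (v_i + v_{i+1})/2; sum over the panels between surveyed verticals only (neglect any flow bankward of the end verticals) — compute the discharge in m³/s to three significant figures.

Panel 1-2: Δb = 1.8 m, d̄ = (0.06+0.15)/2 = 0.105, v̄ = (0.35+0.91)/2 = 0.63 → q = 1.8×0.105×0.63 = 0.1191 m³/s
Panel 2-3: Δb = 2.7 m, d̄ = (0.15+0.18)/2 = 0.165, v̄ = (0.91+1.01)/2 = 0.96 → q = 2.7×0.165×0.96 = 0.4277 m³/s
Panel 3-4: Δb = 5.7 m, d̄ = (0.18+0.31)/2 = 0.245, v̄ = (1.01+1.33)/2 = 1.17 → q = 5.7×0.245×1.17 = 1.634 m³/s
Panel 4-5: Δb = 3.3 m, d̄ = (0.31+0.28)/2 = 0.295, v̄ = (1.33+0.99)/2 = 1.16 → q = 3.3×0.295×1.16 = 1.129 m³/s
Panel 5-6: Δb = 5.5 m, d̄ = (0.28+0.21)/2 = 0.245, v̄ = (0.99+0.96)/2 = 0.975 → q = 5.5×0.245×0.975 = 1.314 m³/s
Panel 6-7: Δb = 8.3 m, d̄ = (0.21+0.06)/2 = 0.135, v̄ = (0.96+0.41)/2 = 0.685 → q = 8.3×0.135×0.685 = 0.7675 m³/s
Q = Σ q = 5.391 m³/s

5.39 m³/s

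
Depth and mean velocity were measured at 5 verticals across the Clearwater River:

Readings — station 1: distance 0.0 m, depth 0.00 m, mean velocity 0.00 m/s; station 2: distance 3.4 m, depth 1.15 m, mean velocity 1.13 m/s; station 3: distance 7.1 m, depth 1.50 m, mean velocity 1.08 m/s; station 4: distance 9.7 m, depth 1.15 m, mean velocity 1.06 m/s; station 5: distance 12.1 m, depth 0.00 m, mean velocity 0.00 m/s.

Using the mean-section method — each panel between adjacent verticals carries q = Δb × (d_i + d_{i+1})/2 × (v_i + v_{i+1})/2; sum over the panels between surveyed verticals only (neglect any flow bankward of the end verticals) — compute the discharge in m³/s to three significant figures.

Panel 1-2: Δb = 3.4 m, d̄ = (0.00+1.15)/2 = 0.575, v̄ = (0.00+1.13)/2 = 0.565 → q = 3.4×0.575×0.565 = 1.105 m³/s
Panel 2-3: Δb = 3.7 m, d̄ = (1.15+1.50)/2 = 1.325, v̄ = (1.13+1.08)/2 = 1.105 → q = 3.7×1.325×1.105 = 5.417 m³/s
Panel 3-4: Δb = 2.6 m, d̄ = (1.50+1.15)/2 = 1.325, v̄ = (1.08+1.06)/2 = 1.07 → q = 2.6×1.325×1.07 = 3.686 m³/s
Panel 4-5: Δb = 2.4 m, d̄ = (1.15+0.00)/2 = 0.575, v̄ = (1.06+0.00)/2 = 0.53 → q = 2.4×0.575×0.53 = 0.7314 m³/s
Q = Σ q = 10.94 m³/s

10.9 m³/s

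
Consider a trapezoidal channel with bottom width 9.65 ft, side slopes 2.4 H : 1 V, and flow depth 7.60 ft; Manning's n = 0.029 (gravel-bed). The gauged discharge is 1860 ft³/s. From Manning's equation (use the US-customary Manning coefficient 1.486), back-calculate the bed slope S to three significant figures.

A = (b + z·y)·y = (9.65 + 2.4×7.60)×7.60 = 212.0 ft²
P = b + 2y√(1+z²) = 9.65 + 2×7.60×√(1+2.4²) = 49.17 ft
R = A/P = 212.0/49.17 = 4.311 ft
S = (Q·n / (1.486·A·R^(2/3)))² = (1860×0.029 / (1.486×212.0×2.649))² = 0.004180

0.00418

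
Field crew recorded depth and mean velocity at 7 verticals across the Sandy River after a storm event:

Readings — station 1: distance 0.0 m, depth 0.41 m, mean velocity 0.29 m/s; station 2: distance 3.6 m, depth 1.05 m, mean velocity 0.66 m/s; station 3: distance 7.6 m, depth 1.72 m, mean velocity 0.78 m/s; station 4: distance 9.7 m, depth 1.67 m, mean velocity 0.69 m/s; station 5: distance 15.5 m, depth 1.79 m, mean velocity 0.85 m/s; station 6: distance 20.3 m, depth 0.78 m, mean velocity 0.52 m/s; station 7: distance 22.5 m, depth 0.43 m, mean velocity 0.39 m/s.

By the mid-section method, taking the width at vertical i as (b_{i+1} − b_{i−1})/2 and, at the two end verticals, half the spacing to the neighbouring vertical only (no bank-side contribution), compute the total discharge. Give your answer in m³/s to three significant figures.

21.2 m³/s

w_1 = (3.6 − 0.0)/2 = 1.8 m; q_1 = 0.29 × 0.41 × 1.8 = 0.2140 m³/s
w_2 = (7.6 − 0.0)/2 = 3.8 m; q_2 = 0.66 × 1.05 × 3.8 = 2.633 m³/s
w_3 = (9.7 − 3.6)/2 = 3.05 m; q_3 = 0.78 × 1.72 × 3.05 = 4.092 m³/s
w_4 = (15.5 − 7.6)/2 = 3.95 m; q_4 = 0.69 × 1.67 × 3.95 = 4.552 m³/s
w_5 = (20.3 − 9.7)/2 = 5.3 m; q_5 = 0.85 × 1.79 × 5.3 = 8.064 m³/s
w_6 = (22.5 − 15.5)/2 = 3.5 m; q_6 = 0.52 × 0.78 × 3.5 = 1.420 m³/s
w_7 = (22.5 − 20.3)/2 = 1.1 m; q_7 = 0.39 × 0.43 × 1.1 = 0.1845 m³/s
Q = Σ qᵢ = 21.16 m³/s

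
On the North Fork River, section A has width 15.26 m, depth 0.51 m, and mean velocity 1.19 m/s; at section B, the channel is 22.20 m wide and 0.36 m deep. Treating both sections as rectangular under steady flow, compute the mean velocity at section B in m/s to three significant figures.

Q = A₁V₁ = (15.26×0.51) × 1.19 = 9.261 m³/s
A₂ = 22.20 × 0.36 = 7.992 m²
V₂ = Q/A₂ = 9.261/7.992 = 1.159 m/s

1.16 m/s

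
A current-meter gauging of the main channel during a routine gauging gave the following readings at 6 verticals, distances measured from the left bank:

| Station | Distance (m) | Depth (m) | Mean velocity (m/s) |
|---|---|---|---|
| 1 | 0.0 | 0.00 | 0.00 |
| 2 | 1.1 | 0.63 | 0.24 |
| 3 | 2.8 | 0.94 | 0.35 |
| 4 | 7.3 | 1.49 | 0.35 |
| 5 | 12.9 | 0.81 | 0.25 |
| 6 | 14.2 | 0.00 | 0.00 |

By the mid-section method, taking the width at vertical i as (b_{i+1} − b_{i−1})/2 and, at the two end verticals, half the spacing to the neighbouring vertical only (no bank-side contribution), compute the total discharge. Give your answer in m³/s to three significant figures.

w_2 = (2.8 − 0.0)/2 = 1.4 m; q_2 = 0.24 × 0.63 × 1.4 = 0.2117 m³/s
w_3 = (7.3 − 1.1)/2 = 3.1 m; q_3 = 0.35 × 0.94 × 3.1 = 1.020 m³/s
w_4 = (12.9 − 2.8)/2 = 5.05 m; q_4 = 0.35 × 1.49 × 5.05 = 2.634 m³/s
w_5 = (14.2 − 7.3)/2 = 3.45 m; q_5 = 0.25 × 0.81 × 3.45 = 0.6986 m³/s
Stations 1, 6 contribute zero (depth or velocity is 0).
Q = Σ qᵢ = 4.564 m³/s

4.56 m³/s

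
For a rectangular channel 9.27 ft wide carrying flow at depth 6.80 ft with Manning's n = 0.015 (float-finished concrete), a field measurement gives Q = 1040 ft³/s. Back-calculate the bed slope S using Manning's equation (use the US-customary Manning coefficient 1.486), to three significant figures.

A = b·y = 9.27 × 6.80 = 63.04 ft²
P = b + 2y = 9.27 + 2×6.80 = 22.87 ft
R = A/P = 63.04/22.87 = 2.756 ft
S = (Q·n / (1.486·A·R^(2/3)))² = (1040×0.015 / (1.486×63.04×1.966))² = 0.007177

0.00718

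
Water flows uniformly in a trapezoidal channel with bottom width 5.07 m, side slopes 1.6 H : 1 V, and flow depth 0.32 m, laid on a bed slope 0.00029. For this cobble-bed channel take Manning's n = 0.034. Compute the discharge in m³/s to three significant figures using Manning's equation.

0.387 m³/s

A = (b + z·y)·y = (5.07 + 1.6×0.32)×0.32 = 1.786 m²
P = b + 2y√(1+z²) = 5.07 + 2×0.32×√(1+1.6²) = 6.278 m
R = A/P = 1.786/6.278 = 0.2845 m
Q = (1/n)·A·R^(2/3)·S^(1/2) = (1/0.034) × 1.786 × 0.2845^(2/3) × 0.00029^(1/2) = 0.3870 m³/s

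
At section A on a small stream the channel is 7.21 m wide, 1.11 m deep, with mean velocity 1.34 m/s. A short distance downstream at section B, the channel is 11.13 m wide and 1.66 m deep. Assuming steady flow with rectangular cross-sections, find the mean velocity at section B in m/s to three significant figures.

0.580 m/s

Q = A₁V₁ = (7.21×1.11) × 1.34 = 10.72 m³/s
A₂ = 11.13 × 1.66 = 18.48 m²
V₂ = Q/A₂ = 10.72/18.48 = 0.5804 m/s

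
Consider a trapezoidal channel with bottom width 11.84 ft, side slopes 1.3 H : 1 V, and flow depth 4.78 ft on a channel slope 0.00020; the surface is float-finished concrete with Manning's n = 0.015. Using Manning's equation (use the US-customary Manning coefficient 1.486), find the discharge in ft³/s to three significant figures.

A = (b + z·y)·y = (11.84 + 1.3×4.78)×4.78 = 86.30 ft²
P = b + 2y√(1+z²) = 11.84 + 2×4.78×√(1+1.3²) = 27.52 ft
R = A/P = 86.30/27.52 = 3.136 ft
Q = (1.486/n)·A·R^(2/3)·S^(1/2) = (1.486/0.015) × 86.30 × 3.136^(2/3) × 0.00020^(1/2) = 259.0 ft³/s

259 ft³/s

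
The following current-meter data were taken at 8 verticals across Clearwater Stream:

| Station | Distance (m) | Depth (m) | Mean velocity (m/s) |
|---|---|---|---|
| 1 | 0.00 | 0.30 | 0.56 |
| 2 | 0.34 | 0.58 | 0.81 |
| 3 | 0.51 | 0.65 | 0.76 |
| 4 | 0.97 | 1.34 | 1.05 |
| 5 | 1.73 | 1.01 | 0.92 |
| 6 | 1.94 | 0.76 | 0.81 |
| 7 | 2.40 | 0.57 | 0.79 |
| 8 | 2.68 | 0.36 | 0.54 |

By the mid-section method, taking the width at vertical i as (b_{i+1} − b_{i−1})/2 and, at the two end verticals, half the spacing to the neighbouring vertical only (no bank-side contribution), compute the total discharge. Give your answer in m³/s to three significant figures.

2.01 m³/s

w_1 = (0.34 − 0.00)/2 = 0.17 m; q_1 = 0.56 × 0.30 × 0.17 = 0.02856 m³/s
w_2 = (0.51 − 0.00)/2 = 0.255 m; q_2 = 0.81 × 0.58 × 0.255 = 0.1198 m³/s
w_3 = (0.97 − 0.34)/2 = 0.315 m; q_3 = 0.76 × 0.65 × 0.315 = 0.1556 m³/s
w_4 = (1.73 − 0.51)/2 = 0.61 m; q_4 = 1.05 × 1.34 × 0.61 = 0.8583 m³/s
w_5 = (1.94 − 0.97)/2 = 0.485 m; q_5 = 0.92 × 1.01 × 0.485 = 0.4507 m³/s
w_6 = (2.40 − 1.73)/2 = 0.335 m; q_6 = 0.81 × 0.76 × 0.335 = 0.2062 m³/s
w_7 = (2.68 − 1.94)/2 = 0.37 m; q_7 = 0.79 × 0.57 × 0.37 = 0.1666 m³/s
w_8 = (2.68 − 2.40)/2 = 0.14 m; q_8 = 0.54 × 0.36 × 0.14 = 0.02722 m³/s
Q = Σ qᵢ = 2.013 m³/s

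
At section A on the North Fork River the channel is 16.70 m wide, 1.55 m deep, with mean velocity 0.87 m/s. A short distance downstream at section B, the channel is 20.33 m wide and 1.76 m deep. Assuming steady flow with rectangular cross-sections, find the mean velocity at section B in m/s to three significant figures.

Q = A₁V₁ = (16.70×1.55) × 0.87 = 22.52 m³/s
A₂ = 20.33 × 1.76 = 35.78 m²
V₂ = Q/A₂ = 22.52/35.78 = 0.6294 m/s

0.629 m/s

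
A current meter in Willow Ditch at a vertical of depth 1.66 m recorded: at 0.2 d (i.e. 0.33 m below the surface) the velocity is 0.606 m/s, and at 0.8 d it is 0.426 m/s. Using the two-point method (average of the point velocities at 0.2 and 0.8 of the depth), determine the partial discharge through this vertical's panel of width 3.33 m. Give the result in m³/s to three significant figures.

v̄ = (0.606 + 0.426) / 2 = 0.5160 m/s
q = v̄ × d × w = 0.5160 × 1.66 × 3.33 = 2.852 m³/s

2.85 m³/s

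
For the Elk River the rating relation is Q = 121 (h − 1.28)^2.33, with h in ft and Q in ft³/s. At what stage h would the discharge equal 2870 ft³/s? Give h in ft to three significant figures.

5.17 ft

h − h₀ = (Q/C)^(1/b) = (2870/121)^(1/2.33) = 3.892 ft
h = 1.28 + 3.892 = 5.172 ft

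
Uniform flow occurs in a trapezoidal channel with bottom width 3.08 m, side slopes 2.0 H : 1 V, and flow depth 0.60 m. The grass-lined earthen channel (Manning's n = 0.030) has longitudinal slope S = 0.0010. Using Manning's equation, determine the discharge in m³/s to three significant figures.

1.58 m³/s

A = (b + z·y)·y = (3.08 + 2.0×0.60)×0.60 = 2.568 m²
P = b + 2y√(1+z²) = 3.08 + 2×0.60×√(1+2.0²) = 5.763 m
R = A/P = 2.568/5.763 = 0.4456 m
Q = (1/n)·A·R^(2/3)·S^(1/2) = (1/0.030) × 2.568 × 0.4456^(2/3) × 0.0010^(1/2) = 1.579 m³/s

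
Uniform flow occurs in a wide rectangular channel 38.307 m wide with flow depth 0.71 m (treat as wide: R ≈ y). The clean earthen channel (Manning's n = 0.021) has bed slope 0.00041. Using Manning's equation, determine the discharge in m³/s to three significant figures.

20.9 m³/s

A = b·y = 38.307 × 0.71 = 27.20 m²
Wide channel: R ≈ y = 0.71 m
Q = (1/n)·A·R^(2/3)·S^(1/2) = (1/0.021) × 27.20 × 0.7100^(2/3) × 0.00041^(1/2) = 20.87 m³/s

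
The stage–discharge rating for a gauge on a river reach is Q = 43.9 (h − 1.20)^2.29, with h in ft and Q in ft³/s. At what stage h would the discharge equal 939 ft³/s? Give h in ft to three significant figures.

5.01 ft

h − h₀ = (Q/C)^(1/b) = (939/43.9)^(1/2.29) = 3.810 ft
h = 1.20 + 3.810 = 5.010 ft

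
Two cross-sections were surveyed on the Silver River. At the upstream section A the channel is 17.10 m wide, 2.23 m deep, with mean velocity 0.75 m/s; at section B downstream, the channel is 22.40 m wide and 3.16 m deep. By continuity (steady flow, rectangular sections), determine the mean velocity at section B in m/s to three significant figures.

0.404 m/s

Q = A₁V₁ = (17.10×2.23) × 0.75 = 28.60 m³/s
A₂ = 22.40 × 3.16 = 70.78 m²
V₂ = Q/A₂ = 28.60/70.78 = 0.4040 m/s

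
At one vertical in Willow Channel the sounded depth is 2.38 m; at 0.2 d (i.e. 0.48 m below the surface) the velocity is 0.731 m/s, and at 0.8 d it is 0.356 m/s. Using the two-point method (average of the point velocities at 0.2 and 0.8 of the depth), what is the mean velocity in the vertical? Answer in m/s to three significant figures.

0.544 m/s

v̄ = (0.731 + 0.356) / 2 = 0.5435 m/s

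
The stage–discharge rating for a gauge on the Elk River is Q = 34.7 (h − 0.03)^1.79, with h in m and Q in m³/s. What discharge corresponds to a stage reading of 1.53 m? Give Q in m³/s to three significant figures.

71.7 m³/s

Q = 34.7 × (1.53 − 0.03)^1.79 = 34.7 × 1.5^1.79 = 71.70 m³/s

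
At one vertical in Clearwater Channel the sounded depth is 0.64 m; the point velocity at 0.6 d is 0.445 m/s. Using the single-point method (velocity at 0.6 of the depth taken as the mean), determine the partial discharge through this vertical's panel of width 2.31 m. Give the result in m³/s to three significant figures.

v̄ = v₀.₆ = 0.445 m/s
q = v̄ × d × w = 0.4450 × 0.64 × 2.31 = 0.6579 m³/s

0.658 m³/s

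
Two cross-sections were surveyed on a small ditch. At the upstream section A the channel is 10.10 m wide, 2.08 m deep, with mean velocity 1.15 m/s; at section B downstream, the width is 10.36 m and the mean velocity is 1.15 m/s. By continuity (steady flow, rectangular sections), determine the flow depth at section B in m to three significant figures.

Q = A₁V₁ = (10.10×2.08) × 1.15 = 24.16 m³/s
d₂ = Q/(b₂ V₂) = 24.16/(10.36×1.15) = 2.028 m

2.03 m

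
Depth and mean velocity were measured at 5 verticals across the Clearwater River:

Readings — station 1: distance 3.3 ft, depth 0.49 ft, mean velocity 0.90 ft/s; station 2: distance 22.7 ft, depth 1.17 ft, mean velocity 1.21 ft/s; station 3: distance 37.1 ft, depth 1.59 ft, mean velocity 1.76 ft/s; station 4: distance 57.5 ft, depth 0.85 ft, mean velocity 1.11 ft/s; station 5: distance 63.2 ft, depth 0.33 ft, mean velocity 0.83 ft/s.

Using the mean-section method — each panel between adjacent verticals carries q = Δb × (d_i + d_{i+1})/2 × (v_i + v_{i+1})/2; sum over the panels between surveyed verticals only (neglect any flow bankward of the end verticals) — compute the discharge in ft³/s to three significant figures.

85.5 ft³/s

Panel 1-2: Δb = 19.4 ft, d̄ = (0.49+1.17)/2 = 0.83, v̄ = (0.90+1.21)/2 = 1.055 → q = 19.4×0.83×1.055 = 16.99 ft³/s
Panel 2-3: Δb = 14.4 ft, d̄ = (1.17+1.59)/2 = 1.38, v̄ = (1.21+1.76)/2 = 1.485 → q = 14.4×1.38×1.485 = 29.51 ft³/s
Panel 3-4: Δb = 20.4 ft, d̄ = (1.59+0.85)/2 = 1.22, v̄ = (1.76+1.11)/2 = 1.435 → q = 20.4×1.22×1.435 = 35.71 ft³/s
Panel 4-5: Δb = 5.7 ft, d̄ = (0.85+0.33)/2 = 0.59, v̄ = (1.11+0.83)/2 = 0.97 → q = 5.7×0.59×0.97 = 3.262 ft³/s
Q = Σ q = 85.47 ft³/s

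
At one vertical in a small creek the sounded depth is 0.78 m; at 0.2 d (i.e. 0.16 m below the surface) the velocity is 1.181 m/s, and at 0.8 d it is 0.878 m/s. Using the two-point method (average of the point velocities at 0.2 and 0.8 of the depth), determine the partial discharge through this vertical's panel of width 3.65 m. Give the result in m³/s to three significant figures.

v̄ = (1.181 + 0.878) / 2 = 1.030 m/s
q = v̄ × d × w = 1.030 × 0.78 × 3.65 = 2.931 m³/s

2.93 m³/s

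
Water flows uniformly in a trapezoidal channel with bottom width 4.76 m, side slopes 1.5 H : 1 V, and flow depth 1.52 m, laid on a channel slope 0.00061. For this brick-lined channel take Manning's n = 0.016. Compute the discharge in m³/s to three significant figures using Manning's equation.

17.0 m³/s

A = (b + z·y)·y = (4.76 + 1.5×1.52)×1.52 = 10.70 m²
P = b + 2y√(1+z²) = 4.76 + 2×1.52×√(1+1.5²) = 10.24 m
R = A/P = 10.70/10.24 = 1.045 m
Q = (1/n)·A·R^(2/3)·S^(1/2) = (1/0.016) × 10.70 × 1.045^(2/3) × 0.00061^(1/2) = 17.01 m³/s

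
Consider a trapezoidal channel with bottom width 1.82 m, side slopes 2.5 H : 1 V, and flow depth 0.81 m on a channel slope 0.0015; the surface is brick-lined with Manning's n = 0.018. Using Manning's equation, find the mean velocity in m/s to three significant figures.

A = (b + z·y)·y = (1.82 + 2.5×0.81)×0.81 = 3.114 m²
P = b + 2y√(1+z²) = 1.82 + 2×0.81×√(1+2.5²) = 6.182 m
R = A/P = 3.114/6.182 = 0.5038 m
Q = (1/n)·A·R^(2/3)·S^(1/2) = (1/0.018) × 3.114 × 0.5038^(2/3) × 0.0015^(1/2) = 4.243 m³/s
V = Q/A = 4.243/3.114 = 1.362 m/s

1.36 m/s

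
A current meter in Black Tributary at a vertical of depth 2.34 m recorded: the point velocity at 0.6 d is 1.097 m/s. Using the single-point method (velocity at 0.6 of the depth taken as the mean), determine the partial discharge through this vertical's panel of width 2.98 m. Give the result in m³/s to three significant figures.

v̄ = v₀.₆ = 1.097 m/s
q = v̄ × d × w = 1.097 × 2.34 × 2.98 = 7.650 m³/s

7.65 m³/s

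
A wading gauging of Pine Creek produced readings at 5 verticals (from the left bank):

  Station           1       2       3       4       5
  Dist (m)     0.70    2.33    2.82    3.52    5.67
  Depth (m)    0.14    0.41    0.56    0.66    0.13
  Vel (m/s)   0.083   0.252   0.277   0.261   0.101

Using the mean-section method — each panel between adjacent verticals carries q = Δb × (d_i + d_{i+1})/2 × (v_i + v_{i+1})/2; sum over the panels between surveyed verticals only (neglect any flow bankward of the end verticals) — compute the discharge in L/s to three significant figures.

Panel 1-2: Δb = 1.63 m, d̄ = (0.14+0.41)/2 = 0.275, v̄ = (0.083+0.252)/2 = 0.1675 → q = 1.63×0.275×0.1675 = 0.07508 m³/s
Panel 2-3: Δb = 0.49 m, d̄ = (0.41+0.56)/2 = 0.485, v̄ = (0.252+0.277)/2 = 0.2645 → q = 0.49×0.485×0.2645 = 0.06286 m³/s
Panel 3-4: Δb = 0.7 m, d̄ = (0.56+0.66)/2 = 0.61, v̄ = (0.277+0.261)/2 = 0.269 → q = 0.7×0.61×0.269 = 0.1149 m³/s
Panel 4-5: Δb = 2.15 m, d̄ = (0.66+0.13)/2 = 0.395, v̄ = (0.261+0.101)/2 = 0.181 → q = 2.15×0.395×0.181 = 0.1537 m³/s
Q = Σ q = 0.4065 m³/s
= 0.4065 × 1000 = 406.5 L/s

407 L/s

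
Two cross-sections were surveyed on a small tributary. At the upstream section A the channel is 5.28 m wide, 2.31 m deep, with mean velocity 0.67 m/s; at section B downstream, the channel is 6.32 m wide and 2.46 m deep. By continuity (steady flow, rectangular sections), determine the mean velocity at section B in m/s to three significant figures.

Q = A₁V₁ = (5.28×2.31) × 0.67 = 8.172 m³/s
A₂ = 6.32 × 2.46 = 15.55 m²
V₂ = Q/A₂ = 8.172/15.55 = 0.5256 m/s

0.526 m/s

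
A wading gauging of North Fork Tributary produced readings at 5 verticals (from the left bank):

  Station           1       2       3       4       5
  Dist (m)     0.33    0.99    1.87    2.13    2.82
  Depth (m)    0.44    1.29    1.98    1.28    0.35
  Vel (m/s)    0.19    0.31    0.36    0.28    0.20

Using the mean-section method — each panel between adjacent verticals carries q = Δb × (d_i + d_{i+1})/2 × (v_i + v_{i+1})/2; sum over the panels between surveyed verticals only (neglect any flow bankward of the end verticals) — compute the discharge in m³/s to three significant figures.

Panel 1-2: Δb = 0.66 m, d̄ = (0.44+1.29)/2 = 0.865, v̄ = (0.19+0.31)/2 = 0.25 → q = 0.66×0.865×0.25 = 0.1427 m³/s
Panel 2-3: Δb = 0.88 m, d̄ = (1.29+1.98)/2 = 1.635, v̄ = (0.31+0.36)/2 = 0.335 → q = 0.88×1.635×0.335 = 0.4820 m³/s
Panel 3-4: Δb = 0.26 m, d̄ = (1.98+1.28)/2 = 1.63, v̄ = (0.36+0.28)/2 = 0.32 → q = 0.26×1.63×0.32 = 0.1356 m³/s
Panel 4-5: Δb = 0.69 m, d̄ = (1.28+0.35)/2 = 0.815, v̄ = (0.28+0.20)/2 = 0.24 → q = 0.69×0.815×0.24 = 0.1350 m³/s
Q = Σ q = 0.8953 m³/s

0.895 m³/s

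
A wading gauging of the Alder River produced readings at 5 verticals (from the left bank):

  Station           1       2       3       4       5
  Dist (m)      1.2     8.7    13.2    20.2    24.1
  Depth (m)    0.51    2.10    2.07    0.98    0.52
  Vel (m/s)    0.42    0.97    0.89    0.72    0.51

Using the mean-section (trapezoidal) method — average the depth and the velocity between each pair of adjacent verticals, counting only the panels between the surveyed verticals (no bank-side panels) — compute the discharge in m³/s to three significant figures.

25.9 m³/s

Panel 1-2: Δb = 7.5 m, d̄ = (0.51+2.10)/2 = 1.305, v̄ = (0.42+0.97)/2 = 0.695 → q = 7.5×1.305×0.695 = 6.802 m³/s
Panel 2-3: Δb = 4.5 m, d̄ = (2.10+2.07)/2 = 2.085, v̄ = (0.97+0.89)/2 = 0.93 → q = 4.5×2.085×0.93 = 8.726 m³/s
Panel 3-4: Δb = 7 m, d̄ = (2.07+0.98)/2 = 1.525, v̄ = (0.89+0.72)/2 = 0.805 → q = 7×1.525×0.805 = 8.593 m³/s
Panel 4-5: Δb = 3.9 m, d̄ = (0.98+0.52)/2 = 0.75, v̄ = (0.72+0.51)/2 = 0.615 → q = 3.9×0.75×0.615 = 1.799 m³/s
Q = Σ q = 25.92 m³/s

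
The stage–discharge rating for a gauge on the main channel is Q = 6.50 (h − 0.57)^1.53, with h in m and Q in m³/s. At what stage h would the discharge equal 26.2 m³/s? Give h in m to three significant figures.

3.06 m

h − h₀ = (Q/C)^(1/b) = (26.2/6.50)^(1/1.53) = 2.487 m
h = 0.57 + 2.487 = 3.057 m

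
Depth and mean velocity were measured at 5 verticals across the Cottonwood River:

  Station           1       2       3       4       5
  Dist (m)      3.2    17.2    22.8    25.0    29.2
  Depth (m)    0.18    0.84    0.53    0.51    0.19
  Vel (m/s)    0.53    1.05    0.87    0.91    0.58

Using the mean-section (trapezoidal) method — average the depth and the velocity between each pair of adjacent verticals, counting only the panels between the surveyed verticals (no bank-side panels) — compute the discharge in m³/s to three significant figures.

11.4 m³/s

Panel 1-2: Δb = 14 m, d̄ = (0.18+0.84)/2 = 0.51, v̄ = (0.53+1.05)/2 = 0.79 → q = 14×0.51×0.79 = 5.641 m³/s
Panel 2-3: Δb = 5.6 m, d̄ = (0.84+0.53)/2 = 0.685, v̄ = (1.05+0.87)/2 = 0.96 → q = 5.6×0.685×0.96 = 3.683 m³/s
Panel 3-4: Δb = 2.2 m, d̄ = (0.53+0.51)/2 = 0.52, v̄ = (0.87+0.91)/2 = 0.89 → q = 2.2×0.52×0.89 = 1.018 m³/s
Panel 4-5: Δb = 4.2 m, d̄ = (0.51+0.19)/2 = 0.35, v̄ = (0.91+0.58)/2 = 0.745 → q = 4.2×0.35×0.745 = 1.095 m³/s
Q = Σ q = 11.44 m³/s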